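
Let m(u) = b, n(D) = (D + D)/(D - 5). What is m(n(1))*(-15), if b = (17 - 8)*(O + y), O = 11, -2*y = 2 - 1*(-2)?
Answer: -1215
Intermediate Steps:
y = -2 (y = -(2 - 1*(-2))/2 = -(2 + 2)/2 = -½*4 = -2)
b = 81 (b = (17 - 8)*(11 - 2) = 9*9 = 81)
n(D) = 2*D/(-5 + D) (n(D) = (2*D)/(-5 + D) = 2*D/(-5 + D))
m(u) = 81
m(n(1))*(-15) = 81*(-15) = -1215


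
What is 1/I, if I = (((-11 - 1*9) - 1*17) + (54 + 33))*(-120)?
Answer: -1/6000 ≈ -0.00016667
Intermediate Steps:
I = -6000 (I = (((-11 - 9) - 17) + 87)*(-120) = ((-20 - 17) + 87)*(-120) = (-37 + 87)*(-120) = 50*(-120) = -6000)
1/I = 1/(-6000) = -1/6000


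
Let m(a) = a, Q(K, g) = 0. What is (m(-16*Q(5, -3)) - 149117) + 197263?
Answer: 48146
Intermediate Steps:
(m(-16*Q(5, -3)) - 149117) + 197263 = (-16*0 - 149117) + 197263 = (0 - 149117) + 197263 = -149117 + 197263 = 48146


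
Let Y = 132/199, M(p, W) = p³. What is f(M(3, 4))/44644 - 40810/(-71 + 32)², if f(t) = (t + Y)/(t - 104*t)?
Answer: -12447976055065/463939510476 ≈ -26.831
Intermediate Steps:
Y = 132/199 (Y = 132*(1/199) = 132/199 ≈ 0.66332)
f(t) = -(132/199 + t)/(103*t) (f(t) = (t + 132/199)/(t - 104*t) = (132/199 + t)/((-103*t)) = (132/199 + t)*(-1/(103*t)) = -(132/199 + t)/(103*t))
f(M(3, 4))/44644 - 40810/(-71 + 32)² = ((-132 - 199*3³)/(20497*(3³)))/44644 - 40810/(-71 + 32)² = ((1/20497)*(-132 - 199*27)/27)*(1/44644) - 40810/((-39)²) = ((1/20497)*(1/27)*(-132 - 5373))*(1/44644) - 40810/1521 = ((1/20497)*(1/27)*(-5505))*(1/44644) - 40810*1/1521 = -1835/184473*1/44644 - 40810/1521 = -1835/8235612612 - 40810/1521 = -12447976055065/463939510476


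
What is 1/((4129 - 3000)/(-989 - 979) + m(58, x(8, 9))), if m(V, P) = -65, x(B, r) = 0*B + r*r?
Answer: -1968/129049 ≈ -0.015250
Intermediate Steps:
x(B, r) = r² (x(B, r) = 0 + r² = r²)
1/((4129 - 3000)/(-989 - 979) + m(58, x(8, 9))) = 1/((4129 - 3000)/(-989 - 979) - 65) = 1/(1129/(-1968) - 65) = 1/(1129*(-1/1968) - 65) = 1/(-1129/1968 - 65) = 1/(-129049/1968) = -1968/129049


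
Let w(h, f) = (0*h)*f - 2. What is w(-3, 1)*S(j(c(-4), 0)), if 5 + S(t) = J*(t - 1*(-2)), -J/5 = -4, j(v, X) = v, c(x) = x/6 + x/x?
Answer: -250/3 ≈ -83.333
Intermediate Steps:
c(x) = 1 + x/6 (c(x) = x*(1/6) + 1 = x/6 + 1 = 1 + x/6)
J = 20 (J = -5*(-4) = 20)
w(h, f) = -2 (w(h, f) = 0*f - 2 = 0 - 2 = -2)
S(t) = 35 + 20*t (S(t) = -5 + 20*(t - 1*(-2)) = -5 + 20*(t + 2) = -5 + 20*(2 + t) = -5 + (40 + 20*t) = 35 + 20*t)
w(-3, 1)*S(j(c(-4), 0)) = -2*(35 + 20*(1 + (1/6)*(-4))) = -2*(35 + 20*(1 - 2/3)) = -2*(35 + 20*(1/3)) = -2*(35 + 20/3) = -2*125/3 = -250/3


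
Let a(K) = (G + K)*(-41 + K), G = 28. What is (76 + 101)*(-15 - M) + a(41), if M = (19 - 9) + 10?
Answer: -6195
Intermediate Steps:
a(K) = (-41 + K)*(28 + K) (a(K) = (28 + K)*(-41 + K) = (-41 + K)*(28 + K))
M = 20 (M = 10 + 10 = 20)
(76 + 101)*(-15 - M) + a(41) = (76 + 101)*(-15 - 1*20) + (-1148 + 41² - 13*41) = 177*(-15 - 20) + (-1148 + 1681 - 533) = 177*(-35) + 0 = -6195 + 0 = -6195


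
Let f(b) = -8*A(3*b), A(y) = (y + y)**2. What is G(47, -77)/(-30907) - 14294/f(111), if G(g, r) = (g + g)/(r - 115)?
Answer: 443521919/109671882336 ≈ 0.0040441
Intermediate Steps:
A(y) = 4*y**2 (A(y) = (2*y)**2 = 4*y**2)
G(g, r) = 2*g/(-115 + r) (G(g, r) = (2*g)/(-115 + r) = 2*g/(-115 + r))
f(b) = -288*b**2 (f(b) = -32*(3*b)**2 = -32*9*b**2 = -288*b**2)
G(47, -77)/(-30907) - 14294/f(111) = (2*47/(-115 - 77))/(-30907) - 14294/((-288*111**2)) = (2*47/(-192))*(-1/30907) - 14294/((-288*12321)) = (2*47*(-1/192))*(-1/30907) - 14294/(-3548448) = -47/96*(-1/30907) - 14294*(-1/3548448) = 47/2967072 + 7147/1774224 = 443521919/109671882336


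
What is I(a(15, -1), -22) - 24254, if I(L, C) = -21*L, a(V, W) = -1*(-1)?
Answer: -24275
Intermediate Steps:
a(V, W) = 1
I(a(15, -1), -22) - 24254 = -21*1 - 24254 = -21 - 24254 = -24275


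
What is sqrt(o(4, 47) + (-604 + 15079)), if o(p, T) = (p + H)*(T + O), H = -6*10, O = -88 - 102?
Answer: sqrt(22483) ≈ 149.94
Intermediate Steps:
O = -190
H = -60
o(p, T) = (-190 + T)*(-60 + p) (o(p, T) = (p - 60)*(T - 190) = (-60 + p)*(-190 + T) = (-190 + T)*(-60 + p))
sqrt(o(4, 47) + (-604 + 15079)) = sqrt((11400 - 190*4 - 60*47 + 47*4) + (-604 + 15079)) = sqrt((11400 - 760 - 2820 + 188) + 14475) = sqrt(8008 + 14475) = sqrt(22483)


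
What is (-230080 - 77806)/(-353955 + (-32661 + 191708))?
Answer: 153943/97454 ≈ 1.5796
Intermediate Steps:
(-230080 - 77806)/(-353955 + (-32661 + 191708)) = -307886/(-353955 + 159047) = -307886/(-194908) = -307886*(-1/194908) = 153943/97454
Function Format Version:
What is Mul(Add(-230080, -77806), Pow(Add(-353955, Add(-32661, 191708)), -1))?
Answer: Rational(153943, 97454) ≈ 1.5796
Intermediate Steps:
Mul(Add(-230080, -77806), Pow(Add(-353955, Add(-32661, 191708)), -1)) = Mul(-307886, Pow(Add(-353955, 159047), -1)) = Mul(-307886, Pow(-194908, -1)) = Mul(-307886, Rational(-1, 194908)) = Rational(153943, 97454)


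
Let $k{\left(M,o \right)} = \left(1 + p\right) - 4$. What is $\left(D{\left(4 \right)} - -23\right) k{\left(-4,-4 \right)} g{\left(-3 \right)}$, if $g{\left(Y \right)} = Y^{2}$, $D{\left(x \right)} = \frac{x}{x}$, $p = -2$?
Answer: $-1080$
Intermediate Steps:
$D{\left(x \right)} = 1$
$k{\left(M,o \right)} = -5$ ($k{\left(M,o \right)} = \left(1 - 2\right) - 4 = -1 - 4 = -5$)
$\left(D{\left(4 \right)} - -23\right) k{\left(-4,-4 \right)} g{\left(-3 \right)} = \left(1 - -23\right) \left(-5\right) \left(-3\right)^{2} = \left(1 + 23\right) \left(-5\right) 9 = 24 \left(-5\right) 9 = \left(-120\right) 9 = -1080$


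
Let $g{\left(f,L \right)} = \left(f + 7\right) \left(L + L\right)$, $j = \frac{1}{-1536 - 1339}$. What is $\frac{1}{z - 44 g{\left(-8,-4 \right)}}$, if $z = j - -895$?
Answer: $\frac{2875}{1561124} \approx 0.0018416$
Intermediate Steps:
$j = - \frac{1}{2875}$ ($j = \frac{1}{-2875} = - \frac{1}{2875} \approx -0.00034783$)
$g{\left(f,L \right)} = 2 L \left(7 + f\right)$ ($g{\left(f,L \right)} = \left(7 + f\right) 2 L = 2 L \left(7 + f\right)$)
$z = \frac{2573124}{2875}$ ($z = - \frac{1}{2875} - -895 = - \frac{1}{2875} + 895 = \frac{2573124}{2875} \approx 895.0$)
$\frac{1}{z - 44 g{\left(-8,-4 \right)}} = \frac{1}{\frac{2573124}{2875} - 44 \cdot 2 \left(-4\right) \left(7 - 8\right)} = \frac{1}{\frac{2573124}{2875} - 44 \cdot 2 \left(-4\right) \left(-1\right)} = \frac{1}{\frac{2573124}{2875} - 352} = \frac{1}{\frac{1561124}{2875}} = \frac{2875}{1561124}$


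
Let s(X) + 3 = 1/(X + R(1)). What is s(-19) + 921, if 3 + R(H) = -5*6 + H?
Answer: 46817/51 ≈ 917.98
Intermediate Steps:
R(H) = -33 + H (R(H) = -3 + (-5*6 + H) = -3 + (-30 + H) = -33 + H)
s(X) = -3 + 1/(-32 + X) (s(X) = -3 + 1/(X + (-33 + 1)) = -3 + 1/(X - 32) = -3 + 1/(-32 + X))
s(-19) + 921 = (97 - 3*(-19))/(-32 - 19) + 921 = (97 + 57)/(-51) + 921 = -1/51*154 + 921 = -154/51 + 921 = 46817/51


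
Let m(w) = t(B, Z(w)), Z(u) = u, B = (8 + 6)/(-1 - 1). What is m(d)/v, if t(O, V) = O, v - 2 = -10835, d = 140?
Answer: 7/10833 ≈ 0.00064617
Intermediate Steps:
B = -7 (B = 14/(-2) = 14*(-1/2) = -7)
v = -10833 (v = 2 - 10835 = -10833)
m(w) = -7
m(d)/v = -7/(-10833) = -7*(-1/10833) = 7/10833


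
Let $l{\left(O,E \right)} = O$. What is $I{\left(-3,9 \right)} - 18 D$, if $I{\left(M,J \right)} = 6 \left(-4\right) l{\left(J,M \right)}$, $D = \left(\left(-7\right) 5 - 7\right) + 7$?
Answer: $414$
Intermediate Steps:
$D = -35$ ($D = \left(-35 - 7\right) + 7 = -42 + 7 = -35$)
$I{\left(M,J \right)} = - 24 J$ ($I{\left(M,J \right)} = 6 \left(-4\right) J = - 24 J$)
$I{\left(-3,9 \right)} - 18 D = \left(-24\right) 9 - -630 = -216 + 630 = 414$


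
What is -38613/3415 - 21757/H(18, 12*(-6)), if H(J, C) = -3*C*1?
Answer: -82640563/737640 ≈ -112.03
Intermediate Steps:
H(J, C) = -3*C
-38613/3415 - 21757/H(18, 12*(-6)) = -38613/3415 - 21757/((-36*(-6))) = -38613*1/3415 - 21757/((-3*(-72))) = -38613/3415 - 21757/216 = -82640563/737640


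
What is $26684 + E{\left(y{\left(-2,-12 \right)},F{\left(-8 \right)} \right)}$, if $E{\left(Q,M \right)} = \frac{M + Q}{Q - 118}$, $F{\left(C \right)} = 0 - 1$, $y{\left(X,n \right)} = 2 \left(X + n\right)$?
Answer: $\frac{3895893}{146} \approx 26684.0$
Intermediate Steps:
$y{\left(X,n \right)} = 2 X + 2 n$
$F{\left(C \right)} = -1$
$E{\left(Q,M \right)} = \frac{M + Q}{-118 + Q}$
$26684 + E{\left(y{\left(-2,-12 \right)},F{\left(-8 \right)} \right)} = 26684 + \frac{-1 + \left(2 \left(-2\right) + 2 \left(-12\right)\right)}{-118 + \left(2 \left(-2\right) + 2 \left(-12\right)\right)} = 26684 + \frac{-1 - 28}{-118 - 28} = 26684 + \frac{1}{-146} \left(-29\right) = 26684 - - \frac{29}{146} = 26684 + \frac{29}{146} = \frac{3895893}{146}$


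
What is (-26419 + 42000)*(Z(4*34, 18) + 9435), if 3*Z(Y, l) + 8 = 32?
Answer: 147131383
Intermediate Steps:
Z(Y, l) = 8 (Z(Y, l) = -8/3 + (⅓)*32 = -8/3 + 32/3 = 8)
(-26419 + 42000)*(Z(4*34, 18) + 9435) = (-26419 + 42000)*(8 + 9435) = 15581*9443 = 147131383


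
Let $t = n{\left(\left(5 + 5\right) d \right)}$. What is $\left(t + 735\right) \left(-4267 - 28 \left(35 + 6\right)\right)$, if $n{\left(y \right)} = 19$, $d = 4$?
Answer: $-4082910$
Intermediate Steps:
$t = 19$
$\left(t + 735\right) \left(-4267 - 28 \left(35 + 6\right)\right) = \left(19 + 735\right) \left(-4267 - 28 \left(35 + 6\right)\right) = 754 \left(-4267 - 1148\right) = 754 \left(-5415\right) = -4082910$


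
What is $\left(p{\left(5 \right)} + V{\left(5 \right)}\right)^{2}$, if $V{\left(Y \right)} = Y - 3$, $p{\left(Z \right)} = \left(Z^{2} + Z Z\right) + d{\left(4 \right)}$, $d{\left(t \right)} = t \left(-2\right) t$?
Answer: $400$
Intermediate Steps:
$d{\left(t \right)} = - 2 t^{2}$ ($d{\left(t \right)} = - 2 t t = - 2 t^{2}$)
$p{\left(Z \right)} = -32 + 2 Z^{2}$ ($p{\left(Z \right)} = \left(Z^{2} + Z Z\right) - 2 \cdot 4^{2} = \left(Z^{2} + Z^{2}\right) - 32 = 2 Z^{2} - 32 = -32 + 2 Z^{2}$)
$V{\left(Y \right)} = -3 + Y$
$\left(p{\left(5 \right)} + V{\left(5 \right)}\right)^{2} = \left(\left(-32 + 2 \cdot 5^{2}\right) + \left(-3 + 5\right)\right)^{2} = \left(\left(-32 + 2 \cdot 25\right) + 2\right)^{2} = \left(\left(-32 + 50\right) + 2\right)^{2} = \left(18 + 2\right)^{2} = 20^{2} = 400$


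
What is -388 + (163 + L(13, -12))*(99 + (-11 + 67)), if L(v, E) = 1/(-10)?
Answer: 49723/2 ≈ 24862.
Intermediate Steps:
L(v, E) = -⅒
-388 + (163 + L(13, -12))*(99 + (-11 + 67)) = -388 + (163 - ⅒)*(99 + (-11 + 67)) = -388 + 1629*(99 + 56)/10 = -388 + (1629/10)*155 = -388 + 50499/2 = 49723/2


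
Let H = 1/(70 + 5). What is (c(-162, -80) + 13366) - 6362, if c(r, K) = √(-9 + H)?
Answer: 7004 + I*√2022/15 ≈ 7004.0 + 2.9978*I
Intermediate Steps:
H = 1/75 ≈ 0.013333
c(r, K) = I*√2022/15 (c(r, K) = √(-9 + 1/75) = √(-674/75) = I*√2022/15)
(c(-162, -80) + 13366) - 6362 = (I*√2022/15 + 13366) - 6362 = (13366 + I*√2022/15) - 6362 = 7004 + I*√2022/15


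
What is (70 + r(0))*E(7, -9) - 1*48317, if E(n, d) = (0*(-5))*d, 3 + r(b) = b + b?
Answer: -48317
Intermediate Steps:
r(b) = -3 + 2*b (r(b) = -3 + (b + b) = -3 + 2*b)
E(n, d) = 0 (E(n, d) = 0*d = 0)
(70 + r(0))*E(7, -9) - 1*48317 = (70 + (-3 + 2*0))*0 - 1*48317 = (70 + (-3 + 0))*0 - 48317 = (70 - 3)*0 - 48317 = 67*0 - 48317 = 0 - 48317 = -48317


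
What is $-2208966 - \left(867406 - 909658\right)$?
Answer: $-2166714$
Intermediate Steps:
$-2208966 - \left(867406 - 909658\right) = -2208966 - -42252 = -2208966 + 42252 = -2166714$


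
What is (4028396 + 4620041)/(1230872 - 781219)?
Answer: 8648437/449653 ≈ 19.234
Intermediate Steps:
(4028396 + 4620041)/(1230872 - 781219) = 8648437/449653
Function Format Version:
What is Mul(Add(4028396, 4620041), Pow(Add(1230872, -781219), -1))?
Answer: Rational(8648437, 449653) ≈ 19.234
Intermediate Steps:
Mul(Add(4028396, 4620041), Pow(Add(1230872, -781219), -1)) = Mul(8648437, Pow(449653, -1)) = Mul(8648437, Rational(1, 449653)) = Rational(8648437, 449653)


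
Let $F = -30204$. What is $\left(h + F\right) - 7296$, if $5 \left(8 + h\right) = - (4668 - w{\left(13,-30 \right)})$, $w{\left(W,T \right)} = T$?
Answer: $- \frac{192238}{5} \approx -38448.0$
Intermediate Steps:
$h = - \frac{4738}{5}$ ($h = -8 + \frac{\left(-1\right) \left(4668 - -30\right)}{5} = -8 + \frac{\left(-1\right) \left(4668 + 30\right)}{5} = -8 + \frac{\left(-1\right) 4698}{5} = -8 + \frac{1}{5} \left(-4698\right) = -8 - \frac{4698}{5} = - \frac{4738}{5} \approx -947.6$)
$\left(h + F\right) - 7296 = \left(- \frac{4738}{5} - 30204\right) - 7296 = - \frac{155758}{5} - 7296 = - \frac{192238}{5}$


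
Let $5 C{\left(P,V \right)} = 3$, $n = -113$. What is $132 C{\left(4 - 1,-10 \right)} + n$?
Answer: $- \frac{169}{5} \approx -33.8$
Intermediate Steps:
$C{\left(P,V \right)} = \frac{3}{5}$ ($C{\left(P,V \right)} = \frac{1}{5} \cdot 3 = \frac{3}{5}$)
$132 C{\left(4 - 1,-10 \right)} + n = 132 \cdot \frac{3}{5} - 113 = \frac{396}{5} - 113 = - \frac{169}{5}$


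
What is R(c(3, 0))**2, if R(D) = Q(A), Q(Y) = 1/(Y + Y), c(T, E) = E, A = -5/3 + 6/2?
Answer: 9/64 ≈ 0.14063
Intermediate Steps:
A = 4/3 (A = -5*1/3 + 6*(1/2) = -5/3 + 3 = 4/3 ≈ 1.3333)
Q(Y) = 1/(2*Y)
R(D) = 3/8 (R(D) = 1/(2*(4/3)) = (1/2)*(3/4) = 3/8)
R(c(3, 0))**2 = (3/8)**2 = 9/64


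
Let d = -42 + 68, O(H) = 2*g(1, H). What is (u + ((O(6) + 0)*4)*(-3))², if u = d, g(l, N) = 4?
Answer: 4900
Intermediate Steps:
O(H) = 8 (O(H) = 2*4 = 8)
d = 26
u = 26
(u + ((O(6) + 0)*4)*(-3))² = (26 + ((8 + 0)*4)*(-3))² = (26 + (8*4)*(-3))² = (26 + 32*(-3))² = (26 - 96)² = (-70)² = 4900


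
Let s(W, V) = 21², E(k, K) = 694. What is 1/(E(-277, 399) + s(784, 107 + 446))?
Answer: 1/1135 ≈ 0.00088106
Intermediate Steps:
s(W, V) = 441
1/(E(-277, 399) + s(784, 107 + 446)) = 1/(694 + 441) = 1/1135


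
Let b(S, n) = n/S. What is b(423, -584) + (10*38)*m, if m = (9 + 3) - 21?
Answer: -1447244/423 ≈ -3421.4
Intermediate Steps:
m = -9 (m = 12 - 21 = -9)
b(423, -584) + (10*38)*m = -584/423 + (10*38)*(-9) = -584*1/423 + 380*(-9) = -584/423 - 3420 = -1447244/423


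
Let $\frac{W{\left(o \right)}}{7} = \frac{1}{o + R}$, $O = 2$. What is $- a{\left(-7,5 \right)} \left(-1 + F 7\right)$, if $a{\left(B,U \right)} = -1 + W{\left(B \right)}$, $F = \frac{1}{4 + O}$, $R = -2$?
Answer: $\frac{8}{27} \approx 0.2963$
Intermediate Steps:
$F = \frac{1}{6}$ ($F = \frac{1}{4 + 2} = \frac{1}{6} \approx 0.16667$)
$W{\left(o \right)} = \frac{7}{-2 + o}$ ($W{\left(o \right)} = \frac{7}{o - 2} = \frac{7}{-2 + o}$)
$a{\left(B,U \right)} = -1 + \frac{7}{-2 + B}$
$- a{\left(-7,5 \right)} \left(-1 + F 7\right) = - \frac{9 - -7}{-2 - 7} \left(-1 + \frac{1}{6} \cdot 7\right) = - \frac{9 + 7}{-9} \left(-1 + \frac{7}{6}\right) = - \frac{\left(-1\right) 16}{9} \cdot \frac{1}{6} = \left(-1\right) \left(- \frac{16}{9}\right) \frac{1}{6} = \frac{16}{9} \cdot \frac{1}{6} = \frac{8}{27}$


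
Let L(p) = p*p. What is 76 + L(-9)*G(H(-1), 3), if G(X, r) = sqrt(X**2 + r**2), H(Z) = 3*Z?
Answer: 76 + 243*sqrt(2) ≈ 419.65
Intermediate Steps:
L(p) = p**2
76 + L(-9)*G(H(-1), 3) = 76 + (-9)**2*sqrt((3*(-1))**2 + 3**2) = 76 + 81*sqrt((-3)**2 + 9) = 76 + 81*sqrt(9 + 9) = 76 + 81*sqrt(18) = 76 + 81*(3*sqrt(2)) = 76 + 243*sqrt(2)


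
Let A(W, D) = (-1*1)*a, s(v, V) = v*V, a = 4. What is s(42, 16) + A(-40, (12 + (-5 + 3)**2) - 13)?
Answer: 668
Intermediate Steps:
s(v, V) = V*v
A(W, D) = -4 (A(W, D) = -1*1*4 = -1*4 = -4)
s(42, 16) + A(-40, (12 + (-5 + 3)**2) - 13) = 16*42 - 4 = 672 - 4 = 668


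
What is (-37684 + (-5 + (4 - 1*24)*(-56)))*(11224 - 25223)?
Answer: 511929431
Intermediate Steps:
(-37684 + (-5 + (4 - 1*24)*(-56)))*(11224 - 25223) = (-37684 + (-5 + (4 - 24)*(-56)))*(-13999) = (-37684 + (-5 - 20*(-56)))*(-13999) = (-37684 + (-5 + 1120))*(-13999) = (-37684 + 1115)*(-13999) = -36569*(-13999) = 511929431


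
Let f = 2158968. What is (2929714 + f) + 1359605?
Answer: 6448287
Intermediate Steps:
(2929714 + f) + 1359605 = (2929714 + 2158968) + 1359605 = 5088682 + 1359605 = 6448287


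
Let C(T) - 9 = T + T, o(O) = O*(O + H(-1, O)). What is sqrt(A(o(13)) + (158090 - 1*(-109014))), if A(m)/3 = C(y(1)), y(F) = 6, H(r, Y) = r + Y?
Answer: sqrt(267167) ≈ 516.88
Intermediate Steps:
H(r, Y) = Y + r
o(O) = O*(-1 + 2*O) (o(O) = O*(O + (O - 1)) = O*(O + (-1 + O)) = O*(-1 + 2*O))
C(T) = 9 + 2*T (C(T) = 9 + (T + T) = 9 + 2*T)
A(m) = 63 (A(m) = 3*(9 + 2*6) = 3*(9 + 12) = 3*21 = 63)
sqrt(A(o(13)) + (158090 - 1*(-109014))) = sqrt(63 + (158090 - 1*(-109014))) = sqrt(63 + (158090 + 109014)) = sqrt(63 + 267104) = sqrt(267167)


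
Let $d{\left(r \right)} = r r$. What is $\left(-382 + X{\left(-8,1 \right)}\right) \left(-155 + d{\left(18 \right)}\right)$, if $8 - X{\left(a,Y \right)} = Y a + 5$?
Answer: $-62699$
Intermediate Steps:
$d{\left(r \right)} = r^{2}$
$X{\left(a,Y \right)} = 3 - Y a$ ($X{\left(a,Y \right)} = 8 - \left(Y a + 5\right) = 8 - \left(5 + Y a\right) = 3 - Y a$)
$\left(-382 + X{\left(-8,1 \right)}\right) \left(-155 + d{\left(18 \right)}\right) = \left(-382 - \left(-3 + 1 \left(-8\right)\right)\right) \left(-155 + 18^{2}\right) = \left(-382 + \left(3 + 8\right)\right) \left(-155 + 324\right) = \left(-382 + 11\right) 169 = \left(-371\right) 169 = -62699$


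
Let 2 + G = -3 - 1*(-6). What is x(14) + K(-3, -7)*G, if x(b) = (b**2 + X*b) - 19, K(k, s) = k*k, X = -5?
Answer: 116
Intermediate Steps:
K(k, s) = k**2
G = 1 (G = -2 + (-3 - 1*(-6)) = -2 + (-3 + 6) = -2 + 3 = 1)
x(b) = -19 + b**2 - 5*b (x(b) = (b**2 - 5*b) - 19 = -19 + b**2 - 5*b)
x(14) + K(-3, -7)*G = (-19 + 14**2 - 5*14) + (-3)**2*1 = (-19 + 196 - 70) + 9*1 = 107 + 9 = 116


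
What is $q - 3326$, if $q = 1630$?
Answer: $-1696$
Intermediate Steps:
$q - 3326 = 1630 - 3326 = -1696$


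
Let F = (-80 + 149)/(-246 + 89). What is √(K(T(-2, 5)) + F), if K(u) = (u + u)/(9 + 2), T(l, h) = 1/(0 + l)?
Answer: 2*I*√395483/1727 ≈ 0.72828*I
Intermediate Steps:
T(l, h) = 1/l
F = -69/157 (F = 69/(-157) = 69*(-1/157) = -69/157 ≈ -0.43949)
K(u) = 2*u/11 (K(u) = (2*u)/11 = (2*u)*(1/11) = 2*u/11)
√(K(T(-2, 5)) + F) = √((2/11)/(-2) - 69/157) = √((2/11)*(-½) - 69/157) = √(-1/11 - 69/157) = √(-916/1727) = 2*I*√395483/1727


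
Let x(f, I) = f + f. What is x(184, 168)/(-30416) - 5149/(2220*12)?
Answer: -10400969/50642640 ≈ -0.20538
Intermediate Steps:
x(f, I) = 2*f
x(184, 168)/(-30416) - 5149/(2220*12) = (2*184)/(-30416) - 5149/(2220*12) = 368*(-1/30416) - 5149/26640 = -23/1901 - 5149*1/26640 = -23/1901 - 5149/26640 = -10400969/50642640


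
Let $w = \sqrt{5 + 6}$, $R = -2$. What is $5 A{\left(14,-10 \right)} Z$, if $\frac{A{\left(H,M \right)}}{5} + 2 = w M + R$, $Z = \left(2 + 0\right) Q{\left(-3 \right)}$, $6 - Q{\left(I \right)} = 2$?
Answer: $-800 - 2000 \sqrt{11} \approx -7433.3$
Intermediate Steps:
$Q{\left(I \right)} = 4$ ($Q{\left(I \right)} = 6 - 2 = 4$)
$Z = 8$ ($Z = \left(2 + 0\right) 4 = 2 \cdot 4 = 8$)
$w = \sqrt{11} \approx 3.3166$
$A{\left(H,M \right)} = -20 + 5 M \sqrt{11}$ ($A{\left(H,M \right)} = -10 + 5 \left(\sqrt{11} M - 2\right) = -10 + 5 \left(M \sqrt{11} - 2\right) = -10 + 5 \left(-2 + M \sqrt{11}\right) = -10 + \left(-10 + 5 M \sqrt{11}\right) = -20 + 5 M \sqrt{11}$)
$5 A{\left(14,-10 \right)} Z = 5 \left(-20 + 5 \left(-10\right) \sqrt{11}\right) 8 = 5 \left(-20 - 50 \sqrt{11}\right) 8 = \left(-100 - 250 \sqrt{11}\right) 8 = -800 - 2000 \sqrt{11}$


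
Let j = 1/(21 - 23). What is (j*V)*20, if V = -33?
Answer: 330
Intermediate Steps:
j = -1/2 (j = 1/(-2) = -1/2 ≈ -0.50000)
(j*V)*20 = -1/2*(-33)*20 = (33/2)*20 = 330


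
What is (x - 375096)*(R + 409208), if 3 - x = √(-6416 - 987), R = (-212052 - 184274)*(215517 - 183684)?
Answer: 4732111904030550 + 12615836350*I*√7403 ≈ 4.7321e+15 + 1.0855e+12*I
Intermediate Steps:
R = -12616245558 (R = -396326*31833 = -12616245558)
x = 3 - I*√7403 (x = 3 - √(-6416 - 987) = 3 - √(-7403) = 3 - I*√7403 ≈ 3.0 - 86.041*I)
(x - 375096)*(R + 409208) = ((3 - I*√7403) - 375096)*(-12616245558 + 409208) = (-375093 - I*√7403)*(-12615836350) = 4732111904030550 + 12615836350*I*√7403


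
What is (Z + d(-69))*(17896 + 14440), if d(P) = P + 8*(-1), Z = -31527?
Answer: -1021946944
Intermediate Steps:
d(P) = -8 + P (d(P) = P - 8 = -8 + P)
(Z + d(-69))*(17896 + 14440) = (-31527 + (-8 - 69))*(17896 + 14440) = (-31527 - 77)*32336 = -31604*32336 = -1021946944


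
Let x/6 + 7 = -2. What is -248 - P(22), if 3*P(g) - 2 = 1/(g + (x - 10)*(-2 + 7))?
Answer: -222307/894 ≈ -248.67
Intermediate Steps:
x = -54 (x = -42 + 6*(-2) = -42 - 12 = -54)
P(g) = 2/3 + 1/(3*(-320 + g)) (P(g) = 2/3 + 1/(3*(g + (-54 - 10)*(-2 + 7))) = 2/3 + 1/(3*(g - 64*5)) = 2/3 + 1/(3*(g - 320)) = 2/3 + 1/(3*(-320 + g)))
-248 - P(22) = -248 - (-639 + 2*22)/(3*(-320 + 22)) = -248 - (-639 + 44)/(3*(-298)) = -248 - (-1)*(-595)/(3*298) = -248 - 1*595/894 = -248 - 595/894 = -222307/894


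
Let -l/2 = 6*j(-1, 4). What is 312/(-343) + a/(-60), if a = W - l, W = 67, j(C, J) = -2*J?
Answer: -8773/20580 ≈ -0.42629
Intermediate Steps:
l = 96 (l = -12*(-2*4) = -12*(-8) = -2*(-48) = 96)
a = -29 (a = 67 - 1*96 = 67 - 96 = -29)
312/(-343) + a/(-60) = 312/(-343) - 29/(-60) = 312*(-1/343) - 29*(-1/60) = -312/343 + 29/60 = -8773/20580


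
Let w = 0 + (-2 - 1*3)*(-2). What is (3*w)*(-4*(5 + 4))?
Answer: -1080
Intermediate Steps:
w = 10 (w = 0 + (-2 - 3)*(-2) = 0 - 5*(-2) = 0 + 10 = 10)
(3*w)*(-4*(5 + 4)) = (3*10)*(-4*(5 + 4)) = 30*(-4*9) = 30*(-36) = -1080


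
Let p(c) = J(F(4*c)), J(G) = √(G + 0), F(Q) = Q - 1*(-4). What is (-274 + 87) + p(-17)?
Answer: -187 + 8*I ≈ -187.0 + 8.0*I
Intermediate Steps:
F(Q) = 4 + Q (F(Q) = Q + 4 = 4 + Q)
J(G) = √G
p(c) = √(4 + 4*c)
(-274 + 87) + p(-17) = (-274 + 87) + 2*√(1 - 17) = -187 + 2*√(-16) = -187 + 2*(4*I) = -187 + 8*I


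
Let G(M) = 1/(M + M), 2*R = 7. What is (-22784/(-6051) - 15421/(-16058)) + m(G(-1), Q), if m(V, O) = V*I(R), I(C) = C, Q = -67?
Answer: 82610219/27761988 ≈ 2.9757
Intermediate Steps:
R = 7/2 (R = (½)*7 = 7/2 ≈ 3.5000)
G(M) = 1/(2*M)
m(V, O) = 7*V/2 (m(V, O) = V*(7/2) = 7*V/2)
(-22784/(-6051) - 15421/(-16058)) + m(G(-1), Q) = (-22784/(-6051) - 15421/(-16058)) + 7*((½)/(-1))/2 = (-22784*(-1/6051) - 15421*(-1/16058)) + 7*((½)*(-1))/2 = (22784/6051 + 2203/2294) + (7/2)*(-½) = 65596849/13880994 - 7/4 = 82610219/27761988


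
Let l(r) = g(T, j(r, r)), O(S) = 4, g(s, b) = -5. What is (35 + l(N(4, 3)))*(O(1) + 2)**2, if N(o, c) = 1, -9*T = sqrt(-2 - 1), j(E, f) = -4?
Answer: 1080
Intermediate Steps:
T = -I*sqrt(3)/9 (T = -sqrt(-2 - 1)/9 = -I*sqrt(3)/9 ≈ -0.19245*I)
l(r) = -5
(35 + l(N(4, 3)))*(O(1) + 2)**2 = (35 - 5)*(4 + 2)**2 = 30*6**2 = 30*36 = 1080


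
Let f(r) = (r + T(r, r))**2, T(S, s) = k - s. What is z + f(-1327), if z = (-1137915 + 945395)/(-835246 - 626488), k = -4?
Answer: 11790132/730867 ≈ 16.132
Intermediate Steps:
T(S, s) = -4 - s
z = 96260/730867 (z = -192520/(-1461734) = -192520*(-1/1461734) = 96260/730867 ≈ 0.13171)
f(r) = 16 (f(r) = (r + (-4 - r))**2 = (-4)**2 = 16)
z + f(-1327) = 96260/730867 + 16 = 11790132/730867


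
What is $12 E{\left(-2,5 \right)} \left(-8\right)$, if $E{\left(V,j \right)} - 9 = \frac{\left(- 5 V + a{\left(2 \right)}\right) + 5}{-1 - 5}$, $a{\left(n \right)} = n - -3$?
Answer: $-544$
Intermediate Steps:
$a{\left(n \right)} = 3 + n$ ($a{\left(n \right)} = n + 3 = 3 + n$)
$E{\left(V,j \right)} = \frac{22}{3} + \frac{5 V}{6}$ ($E{\left(V,j \right)} = 9 + \frac{\left(- 5 V + \left(3 + 2\right)\right) + 5}{-1 - 5} = 9 + \frac{\left(- 5 V + 5\right) + 5}{-6} = 9 + \left(\left(5 - 5 V\right) + 5\right) \left(- \frac{1}{6}\right) = 9 + \left(10 - 5 V\right) \left(- \frac{1}{6}\right) = 9 + \left(- \frac{5}{3} + \frac{5 V}{6}\right) = \frac{22}{3} + \frac{5 V}{6}$)
$12 E{\left(-2,5 \right)} \left(-8\right) = 12 \left(\frac{22}{3} + \frac{5}{6} \left(-2\right)\right) \left(-8\right) = 12 \left(\frac{22}{3} - \frac{5}{3}\right) \left(-8\right) = 12 \cdot \frac{17}{3} \left(-8\right) = 68 \left(-8\right) = -544$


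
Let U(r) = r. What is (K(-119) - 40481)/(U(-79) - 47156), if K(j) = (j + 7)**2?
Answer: 27937/47235 ≈ 0.59145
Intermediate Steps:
K(j) = (7 + j)**2
(K(-119) - 40481)/(U(-79) - 47156) = ((7 - 119)**2 - 40481)/(-79 - 47156) = ((-112)**2 - 40481)/(-47235) = (12544 - 40481)*(-1/47235) = -27937*(-1/47235) = 27937/47235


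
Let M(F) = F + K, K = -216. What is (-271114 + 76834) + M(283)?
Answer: -194213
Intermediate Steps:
M(F) = -216 + F (M(F) = F - 216 = -216 + F)
(-271114 + 76834) + M(283) = (-271114 + 76834) + (-216 + 283) = -194280 + 67 = -194213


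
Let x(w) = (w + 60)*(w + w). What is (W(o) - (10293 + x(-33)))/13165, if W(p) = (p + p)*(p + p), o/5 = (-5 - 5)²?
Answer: 991489/13165 ≈ 75.313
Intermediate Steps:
x(w) = 2*w*(60 + w) (x(w) = (60 + w)*(2*w) = 2*w*(60 + w))
o = 500 (o = 5*(-5 - 5)² = 5*(-10)² = 5*100 = 500)
W(p) = 4*p² (W(p) = (2*p)*(2*p) = 4*p²)
(W(o) - (10293 + x(-33)))/13165 = (4*500² - (10293 + 2*(-33)*(60 - 33)))/13165 = (4*250000 - (10293 + 2*(-33)*27))*(1/13165) = (1000000 - (10293 - 1782))*(1/13165) = (1000000 - 1*8511)*(1/13165) = (1000000 - 8511)*(1/13165) = 991489*(1/13165) = 991489/13165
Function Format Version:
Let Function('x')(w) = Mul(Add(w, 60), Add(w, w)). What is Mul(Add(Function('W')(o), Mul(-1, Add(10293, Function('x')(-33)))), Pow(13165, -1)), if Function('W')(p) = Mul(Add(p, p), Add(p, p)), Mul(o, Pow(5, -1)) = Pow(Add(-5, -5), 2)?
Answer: Rational(991489, 13165) ≈ 75.313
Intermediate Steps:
Function('x')(w) = Mul(2, w, Add(60, w)) (Function('x')(w) = Mul(Add(60, w), Mul(2, w)) = Mul(2, w, Add(60, w)))
o = 500 (o = Mul(5, Pow(Add(-5, -5), 2)) = Mul(5, Pow(-10, 2)) = Mul(5, 100) = 500)
Function('W')(p) = Mul(4, Pow(p, 2)) (Function('W')(p) = Mul(Mul(2, p), Mul(2, p)) = Mul(4, Pow(p, 2)))
Mul(Add(Function('W')(o), Mul(-1, Add(10293, Function('x')(-33)))), Pow(13165, -1)) = Mul(Add(Mul(4, Pow(500, 2)), Mul(-1, Add(10293, Mul(2, -33, Add(60, -33))))), Pow(13165, -1)) = Mul(Add(Mul(4, 250000), Mul(-1, Add(10293, Mul(2, -33, 27)))), Rational(1, 13165)) = Mul(Add(1000000, Mul(-1, Add(10293, -1782))), Rational(1, 13165)) = Mul(Add(1000000, Mul(-1, 8511)), Rational(1, 13165)) = Mul(Add(1000000, -8511), Rational(1, 13165)) = Mul(991489, Rational(1, 13165)) = Rational(991489, 13165)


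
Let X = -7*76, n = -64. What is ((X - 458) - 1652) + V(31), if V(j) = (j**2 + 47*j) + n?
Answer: -288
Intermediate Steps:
X = -532
V(j) = -64 + j**2 + 47*j (V(j) = (j**2 + 47*j) - 64 = -64 + j**2 + 47*j)
((X - 458) - 1652) + V(31) = ((-532 - 458) - 1652) + (-64 + 31**2 + 47*31) = (-990 - 1652) + (-64 + 961 + 1457) = -2642 + 2354 = -288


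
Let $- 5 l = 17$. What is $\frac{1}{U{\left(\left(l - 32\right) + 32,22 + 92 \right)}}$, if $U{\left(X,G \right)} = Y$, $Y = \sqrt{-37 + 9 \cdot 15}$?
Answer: $\frac{\sqrt{2}}{14} \approx 0.10102$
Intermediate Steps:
$l = - \frac{17}{5}$ ($l = \left(- \frac{1}{5}\right) 17 = - \frac{17}{5} \approx -3.4$)
$Y = 7 \sqrt{2}$ ($Y = \sqrt{-37 + 135} = \sqrt{98} = 7 \sqrt{2} \approx 9.8995$)
$U{\left(X,G \right)} = 7 \sqrt{2}$
$\frac{1}{U{\left(\left(l - 32\right) + 32,22 + 92 \right)}} = \frac{1}{7 \sqrt{2}} = \frac{\sqrt{2}}{14}$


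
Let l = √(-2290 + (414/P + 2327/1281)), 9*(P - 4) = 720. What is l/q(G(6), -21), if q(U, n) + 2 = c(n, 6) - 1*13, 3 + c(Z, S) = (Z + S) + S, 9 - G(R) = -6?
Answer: -I*√14986928838/69174 ≈ -1.7698*I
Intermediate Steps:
P = 84 (P = 4 + (⅑)*720 = 4 + 80 = 84)
G(R) = 15 (G(R) = 9 - 1*(-6) = 9 + 6 = 15)
c(Z, S) = -3 + Z + 2*S (c(Z, S) = -3 + ((Z + S) + S) = -3 + ((S + Z) + S) = -3 + (Z + 2*S) = -3 + Z + 2*S)
l = I*√14986928838/2562 (l = √(-2290 + (414/84 + 2327/1281)) = √(-2290 + (414*(1/84) + 2327*(1/1281))) = √(-2290 + (69/14 + 2327/1281)) = √(-2290 + 17281/2562) = √(-5849699/2562) = I*√14986928838/2562 ≈ 47.783*I)
q(U, n) = -6 + n (q(U, n) = -2 + ((-3 + n + 2*6) - 1*13) = -2 + ((-3 + n + 12) - 13) = -2 + ((9 + n) - 13) = -2 + (-4 + n) = -6 + n)
l/q(G(6), -21) = (I*√14986928838/2562)/(-6 - 21) = (I*√14986928838/2562)/(-27) = (I*√14986928838/2562)*(-1/27) = -I*√14986928838/69174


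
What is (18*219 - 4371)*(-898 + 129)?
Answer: 329901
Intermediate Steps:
(18*219 - 4371)*(-898 + 129) = (3942 - 4371)*(-769) = -429*(-769) = 329901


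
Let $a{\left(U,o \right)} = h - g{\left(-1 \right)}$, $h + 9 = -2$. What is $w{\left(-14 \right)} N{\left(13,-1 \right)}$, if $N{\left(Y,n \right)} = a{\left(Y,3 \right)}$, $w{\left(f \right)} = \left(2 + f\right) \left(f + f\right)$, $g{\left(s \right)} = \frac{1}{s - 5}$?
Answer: $-3640$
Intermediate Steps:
$h = -11$ ($h = -9 - 2 = -11$)
$g{\left(s \right)} = \frac{1}{-5 + s}$
$a{\left(U,o \right)} = - \frac{65}{6}$ ($a{\left(U,o \right)} = -11 - \frac{1}{-5 - 1} = -11 - \frac{1}{-6} = -11 - - \frac{1}{6} = -11 + \frac{1}{6} = - \frac{65}{6}$)
$w{\left(f \right)} = 2 f \left(2 + f\right)$ ($w{\left(f \right)} = \left(2 + f\right) 2 f = 2 f \left(2 + f\right)$)
$N{\left(Y,n \right)} = - \frac{65}{6}$
$w{\left(-14 \right)} N{\left(13,-1 \right)} = 2 \left(-14\right) \left(2 - 14\right) \left(- \frac{65}{6}\right) = 2 \left(-14\right) \left(-12\right) \left(- \frac{65}{6}\right) = 336 \left(- \frac{65}{6}\right) = -3640$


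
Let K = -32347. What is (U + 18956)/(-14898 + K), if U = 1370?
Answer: -20326/47245 ≈ -0.43023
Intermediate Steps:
(U + 18956)/(-14898 + K) = (1370 + 18956)/(-14898 - 32347) = 20326/(-47245) = 20326*(-1/47245) = -20326/47245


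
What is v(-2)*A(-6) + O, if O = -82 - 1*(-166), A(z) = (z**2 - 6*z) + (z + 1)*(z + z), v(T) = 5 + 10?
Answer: 2064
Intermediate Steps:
v(T) = 15
A(z) = z**2 - 6*z + 2*z*(1 + z) (A(z) = (z**2 - 6*z) + (1 + z)*(2*z) = (z**2 - 6*z) + 2*z*(1 + z) = z**2 - 6*z + 2*z*(1 + z))
O = 84 (O = -82 + 166 = 84)
v(-2)*A(-6) + O = 15*(-6*(-4 + 3*(-6))) + 84 = 15*(-6*(-4 - 18)) + 84 = 15*(-6*(-22)) + 84 = 15*132 + 84 = 1980 + 84 = 2064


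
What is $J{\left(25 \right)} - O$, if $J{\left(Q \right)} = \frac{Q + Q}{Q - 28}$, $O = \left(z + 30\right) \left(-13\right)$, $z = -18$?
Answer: $\frac{418}{3} \approx 139.33$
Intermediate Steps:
$O = -156$ ($O = \left(-18 + 30\right) \left(-13\right) = 12 \left(-13\right) = -156$)
$J{\left(Q \right)} = \frac{2 Q}{-28 + Q}$
$J{\left(25 \right)} - O = 2 \cdot 25 \frac{1}{-28 + 25} - -156 = 2 \cdot 25 \frac{1}{-3} + 156 = 2 \cdot 25 \left(- \frac{1}{3}\right) + 156 = - \frac{50}{3} + 156 = \frac{418}{3}$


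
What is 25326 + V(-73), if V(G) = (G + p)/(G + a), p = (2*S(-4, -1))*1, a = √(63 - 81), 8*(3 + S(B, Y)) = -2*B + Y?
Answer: 541695045/21388 + 927*I*√2/21388 ≈ 25327.0 + 0.061295*I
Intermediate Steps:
S(B, Y) = -3 - B/4 + Y/8 (S(B, Y) = -3 + (-2*B + Y)/8 = -3 + (Y - 2*B)/8 = -3 + (-B/4 + Y/8) = -3 - B/4 + Y/8)
a = 3*I*√2 (a = √(-18) = 3*I*√2 ≈ 4.2426*I)
p = -17/4 (p = (2*(-3 - ¼*(-4) + (⅛)*(-1)))*1 = (2*(-3 + 1 - ⅛))*1 = (2*(-17/8))*1 = -17/4*1 = -17/4 ≈ -4.2500)
V(G) = (-17/4 + G)/(G + 3*I*√2) (V(G) = (G - 17/4)/(G + 3*I*√2) = (-17/4 + G)/(G + 3*I*√2))
25326 + V(-73) = 25326 + (-17/4 - 73)/(-73 + 3*I*√2) = 25326 - 309/4/(-73 + 3*I*√2) = 25326 - 309/(4*(-73 + 3*I*√2))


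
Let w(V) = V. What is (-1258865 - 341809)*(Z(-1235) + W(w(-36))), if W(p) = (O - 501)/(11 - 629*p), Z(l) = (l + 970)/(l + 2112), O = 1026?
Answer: 1774555216620/3973687 ≈ 4.4658e+5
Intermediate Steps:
Z(l) = (970 + l)/(2112 + l)
W(p) = 525/(11 - 629*p) (W(p) = (1026 - 501)/(11 - 629*p) = 525/(11 - 629*p))
(-1258865 - 341809)*(Z(-1235) + W(w(-36))) = (-1258865 - 341809)*((970 - 1235)/(2112 - 1235) - 525/(-11 + 629*(-36))) = -1600674*(-265/877 - 525/(-11 - 22644)) = -1600674*((1/877)*(-265) - 525/(-22655)) = -1600674*(-265/877 - 525*(-1/22655)) = -1600674*(-265/877 + 105/4531) = -1600674*(-1108630/3973687) = 1774555216620/3973687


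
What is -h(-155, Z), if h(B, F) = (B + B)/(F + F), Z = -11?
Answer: -155/11 ≈ -14.091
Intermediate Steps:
h(B, F) = B/F (h(B, F) = (2*B)/((2*F)) = (2*B)*(1/(2*F)) = B/F)
-h(-155, Z) = -(-155)/(-11) = -(-155)*(-1)/11 = -1*155/11 = -155/11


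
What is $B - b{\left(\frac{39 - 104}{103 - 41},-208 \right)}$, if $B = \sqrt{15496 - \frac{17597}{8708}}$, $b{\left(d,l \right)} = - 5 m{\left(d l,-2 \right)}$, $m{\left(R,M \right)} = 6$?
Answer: $30 + \frac{\sqrt{293724260067}}{4354} \approx 154.47$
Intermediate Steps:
$b{\left(d,l \right)} = -30$ ($b{\left(d,l \right)} = \left(-5\right) 6 = -30$)
$B = \frac{\sqrt{293724260067}}{4354}$ ($B = \sqrt{15496 - \frac{17597}{8708}} = \sqrt{\frac{134921571}{8708}} = \frac{\sqrt{293724260067}}{4354} \approx 124.47$)
$B - b{\left(\frac{39 - 104}{103 - 41},-208 \right)} = \frac{\sqrt{293724260067}}{4354} - -30 = \frac{\sqrt{293724260067}}{4354} + 30 = 30 + \frac{\sqrt{293724260067}}{4354}$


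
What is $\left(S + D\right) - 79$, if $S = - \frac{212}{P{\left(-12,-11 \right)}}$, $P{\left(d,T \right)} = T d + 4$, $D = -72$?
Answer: $- \frac{5187}{34} \approx -152.56$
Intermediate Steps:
$P{\left(d,T \right)} = 4 + T d$
$S = - \frac{53}{34}$ ($S = - \frac{212}{4 - -132} = - \frac{212}{4 + 132} = - \frac{212}{136} = \left(-212\right) \frac{1}{136} = - \frac{53}{34} \approx -1.5588$)
$\left(S + D\right) - 79 = \left(- \frac{53}{34} - 72\right) - 79 = - \frac{2501}{34} - 79 = - \frac{5187}{34}$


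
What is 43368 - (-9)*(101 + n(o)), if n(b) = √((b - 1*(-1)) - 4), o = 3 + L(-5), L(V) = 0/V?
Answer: 44277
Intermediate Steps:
L(V) = 0
o = 3 (o = 3 + 0 = 3)
n(b) = √(-3 + b) (n(b) = √((b + 1) - 4) = √((1 + b) - 4) = √(-3 + b))
43368 - (-9)*(101 + n(o)) = 43368 - (-9)*(101 + √(-3 + 3)) = 43368 - (-9)*(101 + √0) = 43368 - (-9)*(101 + 0) = 43368 - (-9)*101 = 43368 - 1*(-909) = 43368 + 909 = 44277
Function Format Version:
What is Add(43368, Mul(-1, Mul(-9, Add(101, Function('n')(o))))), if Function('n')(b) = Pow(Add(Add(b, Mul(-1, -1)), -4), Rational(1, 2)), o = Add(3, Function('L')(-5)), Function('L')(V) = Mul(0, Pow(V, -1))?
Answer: 44277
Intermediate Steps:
Function('L')(V) = 0
o = 3 (o = Add(3, 0) = 3)
Function('n')(b) = Pow(Add(-3, b), Rational(1, 2)) (Function('n')(b) = Pow(Add(Add(b, 1), -4), Rational(1, 2)) = Pow(Add(Add(1, b), -4), Rational(1, 2)) = Pow(Add(-3, b), Rational(1, 2)))
Add(43368, Mul(-1, Mul(-9, Add(101, Function('n')(o))))) = Add(43368, Mul(-1, Mul(-9, Add(101, Pow(Add(-3, 3), Rational(1, 2)))))) = Add(43368, Mul(-1, Mul(-9, Add(101, Pow(0, Rational(1, 2)))))) = Add(43368, Mul(-1, Mul(-9, Add(101, 0)))) = Add(43368, Mul(-1, Mul(-9, 101))) = Add(43368, Mul(-1, -909)) = Add(43368, 909) = 44277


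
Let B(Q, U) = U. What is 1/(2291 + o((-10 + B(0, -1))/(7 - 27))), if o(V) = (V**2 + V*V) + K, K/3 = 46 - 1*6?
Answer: 200/482321 ≈ 0.00041466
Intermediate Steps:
K = 120 (K = 3*(46 - 1*6) = 3*(46 - 6) = 3*40 = 120)
o(V) = 120 + 2*V**2 (o(V) = (V**2 + V*V) + 120 = (V**2 + V**2) + 120 = 2*V**2 + 120 = 120 + 2*V**2)
1/(2291 + o((-10 + B(0, -1))/(7 - 27))) = 1/(2291 + (120 + 2*((-10 - 1)/(7 - 27))**2)) = 1/(2291 + (120 + 2*(-11/(-20))**2)) = 1/(2291 + (120 + 2*(-11*(-1/20))**2)) = 1/(2291 + (120 + 2*(11/20)**2)) = 1/(2291 + (120 + 2*(121/400))) = 1/(2291 + (120 + 121/200)) = 1/(2291 + 24121/200) = 1/(482321/200) = 200/482321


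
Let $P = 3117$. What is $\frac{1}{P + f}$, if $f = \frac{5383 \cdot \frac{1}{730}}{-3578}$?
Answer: $\frac{2611940}{8141411597} \approx 0.00032082$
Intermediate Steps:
$f = - \frac{5383}{2611940}$ ($f = 5383 \cdot \frac{1}{730} \left(- \frac{1}{3578}\right) = \frac{5383}{730} \left(- \frac{1}{3578}\right) = - \frac{5383}{2611940} \approx -0.0020609$)
$\frac{1}{P + f} = \frac{1}{3117 - \frac{5383}{2611940}} = \frac{1}{\frac{8141411597}{2611940}} = \frac{2611940}{8141411597}$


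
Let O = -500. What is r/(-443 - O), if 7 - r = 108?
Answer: -101/57 ≈ -1.7719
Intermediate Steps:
r = -101 (r = 7 - 1*108 = 7 - 108 = -101)
r/(-443 - O) = -101/(-443 - 1*(-500)) = -101/(-443 + 500) = -101/57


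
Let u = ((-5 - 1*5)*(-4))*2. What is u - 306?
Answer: -226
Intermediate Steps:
u = 80 (u = ((-5 - 5)*(-4))*2 = -10*(-4)*2 = 40*2 = 80)
u - 306 = 80 - 306 = -226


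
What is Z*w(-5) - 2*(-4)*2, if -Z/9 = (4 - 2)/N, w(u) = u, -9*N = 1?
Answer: -794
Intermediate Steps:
N = -⅑ (N = -⅑*1 = -⅑ ≈ -0.11111)
Z = 162 (Z = -9*(4 - 2)/(-⅑) = -(-81)*2 = -9*(-18) = 162)
Z*w(-5) - 2*(-4)*2 = 162*(-5) - 2*(-4)*2 = -810 + 8*2 = -810 + 16 = -794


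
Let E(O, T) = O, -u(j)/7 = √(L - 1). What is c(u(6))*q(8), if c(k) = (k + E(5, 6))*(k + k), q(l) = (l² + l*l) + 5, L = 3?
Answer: 26068 - 9310*√2 ≈ 12902.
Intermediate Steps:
u(j) = -7*√2 (u(j) = -7*√(3 - 1) = -7*√2)
q(l) = 5 + 2*l² (q(l) = (l² + l²) + 5 = 2*l² + 5 = 5 + 2*l²)
c(k) = 2*k*(5 + k) (c(k) = (k + 5)*(k + k) = (5 + k)*(2*k) = 2*k*(5 + k))
c(u(6))*q(8) = (2*(-7*√2)*(5 - 7*√2))*(5 + 2*8²) = (-14*√2*(5 - 7*√2))*(5 + 2*64) = (-14*√2*(5 - 7*√2))*(5 + 128) = -14*√2*(5 - 7*√2)*133 = -1862*√2*(5 - 7*√2)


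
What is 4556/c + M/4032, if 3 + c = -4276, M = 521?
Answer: -16140433/17252928 ≈ -0.93552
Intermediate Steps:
c = -4279 (c = -3 - 4276 = -4279)
4556/c + M/4032 = 4556/(-4279) + 521/4032 = 4556*(-1/4279) + 521*(1/4032) = -4556/4279 + 521/4032 = -16140433/17252928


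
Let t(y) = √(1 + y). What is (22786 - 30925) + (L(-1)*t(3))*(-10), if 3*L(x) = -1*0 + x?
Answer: -24397/3 ≈ -8132.3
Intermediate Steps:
L(x) = x/3 (L(x) = (-1*0 + x)/3 = (0 + x)/3 = x/3)
(22786 - 30925) + (L(-1)*t(3))*(-10) = (22786 - 30925) + (((⅓)*(-1))*√(1 + 3))*(-10) = -8139 - √4/3*(-10) = -8139 - ⅓*2*(-10) = -8139 - ⅔*(-10) = -8139 + 20/3 = -24397/3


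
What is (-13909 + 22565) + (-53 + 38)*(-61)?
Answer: 9571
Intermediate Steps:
(-13909 + 22565) + (-53 + 38)*(-61) = 8656 - 15*(-61) = 8656 + 915 = 9571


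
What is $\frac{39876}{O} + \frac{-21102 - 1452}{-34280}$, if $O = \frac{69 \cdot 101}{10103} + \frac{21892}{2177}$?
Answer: $\frac{15035164393030593}{4050977107460} \approx 3711.5$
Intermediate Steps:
$O = \frac{236346389}{21994231}$ ($O = 6969 \cdot \frac{1}{10103} + 21892 \cdot \frac{1}{2177} = \frac{6969}{10103} + \frac{21892}{2177} = \frac{236346389}{21994231} \approx 10.746$)
$\frac{39876}{O} + \frac{-21102 - 1452}{-34280} = \frac{39876}{\frac{236346389}{21994231}} + \frac{-21102 - 1452}{-34280} = 39876 \cdot \frac{21994231}{236346389} - - \frac{11277}{17140} = \frac{877041955356}{236346389} + \frac{11277}{17140} = \frac{15035164393030593}{4050977107460}$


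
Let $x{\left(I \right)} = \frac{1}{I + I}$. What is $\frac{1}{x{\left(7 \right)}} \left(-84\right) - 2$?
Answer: $-1178$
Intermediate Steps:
$x{\left(I \right)} = \frac{1}{2 I}$
$\frac{1}{x{\left(7 \right)}} \left(-84\right) - 2 = \frac{1}{\frac{1}{2} \cdot \frac{1}{7}} \left(-84\right) - 2 = \frac{1}{\frac{1}{14}} \left(-84\right) - 2 = 14 \left(-84\right) - 2 = -1176 - 2 = -1178$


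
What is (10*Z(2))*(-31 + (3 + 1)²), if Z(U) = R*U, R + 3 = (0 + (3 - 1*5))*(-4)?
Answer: -1500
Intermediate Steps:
R = 5 (R = -3 + (0 + (3 - 1*5))*(-4) = -3 + (0 + (3 - 5))*(-4) = -3 + (0 - 2)*(-4) = -3 - 2*(-4) = -3 + 8 = 5)
Z(U) = 5*U
(10*Z(2))*(-31 + (3 + 1)²) = (10*(5*2))*(-31 + (3 + 1)²) = (10*10)*(-31 + 4²) = 100*(-31 + 16) = 100*(-15) = -1500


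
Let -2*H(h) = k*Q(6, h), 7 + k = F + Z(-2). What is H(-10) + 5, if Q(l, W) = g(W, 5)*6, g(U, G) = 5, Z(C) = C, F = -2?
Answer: 170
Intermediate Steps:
Q(l, W) = 30 (Q(l, W) = 5*6 = 30)
k = -11 (k = -7 + (-2 - 2) = -7 - 4 = -11)
H(h) = 165 (H(h) = -(-11)*30/2 = -½*(-330) = 165)
H(-10) + 5 = 165 + 5 = 170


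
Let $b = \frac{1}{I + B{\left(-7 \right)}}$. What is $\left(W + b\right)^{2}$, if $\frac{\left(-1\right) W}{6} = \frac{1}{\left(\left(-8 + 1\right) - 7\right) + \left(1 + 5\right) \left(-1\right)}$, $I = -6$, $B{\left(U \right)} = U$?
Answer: $\frac{841}{16900} \approx 0.049763$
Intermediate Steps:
$b = - \frac{1}{13}$ ($b = \frac{1}{-6 - 7} = \frac{1}{-13} = - \frac{1}{13} \approx -0.076923$)
$W = \frac{3}{10}$ ($W = - \frac{6}{\left(\left(-8 + 1\right) - 7\right) + \left(1 + 5\right) \left(-1\right)} = - \frac{6}{\left(-7 - 7\right) + 6 \left(-1\right)} = - \frac{6}{-14 - 6} = - \frac{6}{-20} = \left(-6\right) \left(- \frac{1}{20}\right) = \frac{3}{10} \approx 0.3$)
$\left(W + b\right)^{2} = \left(\frac{3}{10} - \frac{1}{13}\right)^{2} = \left(\frac{29}{130}\right)^{2} = \frac{841}{16900}$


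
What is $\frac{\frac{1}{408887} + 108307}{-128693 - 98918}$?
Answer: $- \frac{44285324310}{93067178957} \approx -0.47584$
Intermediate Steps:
$\frac{\frac{1}{408887} + 108307}{-128693 - 98918} = \frac{\frac{1}{408887} + 108307}{-227611} = \frac{44285324310}{408887} \left(- \frac{1}{227611}\right) = - \frac{44285324310}{93067178957}$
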